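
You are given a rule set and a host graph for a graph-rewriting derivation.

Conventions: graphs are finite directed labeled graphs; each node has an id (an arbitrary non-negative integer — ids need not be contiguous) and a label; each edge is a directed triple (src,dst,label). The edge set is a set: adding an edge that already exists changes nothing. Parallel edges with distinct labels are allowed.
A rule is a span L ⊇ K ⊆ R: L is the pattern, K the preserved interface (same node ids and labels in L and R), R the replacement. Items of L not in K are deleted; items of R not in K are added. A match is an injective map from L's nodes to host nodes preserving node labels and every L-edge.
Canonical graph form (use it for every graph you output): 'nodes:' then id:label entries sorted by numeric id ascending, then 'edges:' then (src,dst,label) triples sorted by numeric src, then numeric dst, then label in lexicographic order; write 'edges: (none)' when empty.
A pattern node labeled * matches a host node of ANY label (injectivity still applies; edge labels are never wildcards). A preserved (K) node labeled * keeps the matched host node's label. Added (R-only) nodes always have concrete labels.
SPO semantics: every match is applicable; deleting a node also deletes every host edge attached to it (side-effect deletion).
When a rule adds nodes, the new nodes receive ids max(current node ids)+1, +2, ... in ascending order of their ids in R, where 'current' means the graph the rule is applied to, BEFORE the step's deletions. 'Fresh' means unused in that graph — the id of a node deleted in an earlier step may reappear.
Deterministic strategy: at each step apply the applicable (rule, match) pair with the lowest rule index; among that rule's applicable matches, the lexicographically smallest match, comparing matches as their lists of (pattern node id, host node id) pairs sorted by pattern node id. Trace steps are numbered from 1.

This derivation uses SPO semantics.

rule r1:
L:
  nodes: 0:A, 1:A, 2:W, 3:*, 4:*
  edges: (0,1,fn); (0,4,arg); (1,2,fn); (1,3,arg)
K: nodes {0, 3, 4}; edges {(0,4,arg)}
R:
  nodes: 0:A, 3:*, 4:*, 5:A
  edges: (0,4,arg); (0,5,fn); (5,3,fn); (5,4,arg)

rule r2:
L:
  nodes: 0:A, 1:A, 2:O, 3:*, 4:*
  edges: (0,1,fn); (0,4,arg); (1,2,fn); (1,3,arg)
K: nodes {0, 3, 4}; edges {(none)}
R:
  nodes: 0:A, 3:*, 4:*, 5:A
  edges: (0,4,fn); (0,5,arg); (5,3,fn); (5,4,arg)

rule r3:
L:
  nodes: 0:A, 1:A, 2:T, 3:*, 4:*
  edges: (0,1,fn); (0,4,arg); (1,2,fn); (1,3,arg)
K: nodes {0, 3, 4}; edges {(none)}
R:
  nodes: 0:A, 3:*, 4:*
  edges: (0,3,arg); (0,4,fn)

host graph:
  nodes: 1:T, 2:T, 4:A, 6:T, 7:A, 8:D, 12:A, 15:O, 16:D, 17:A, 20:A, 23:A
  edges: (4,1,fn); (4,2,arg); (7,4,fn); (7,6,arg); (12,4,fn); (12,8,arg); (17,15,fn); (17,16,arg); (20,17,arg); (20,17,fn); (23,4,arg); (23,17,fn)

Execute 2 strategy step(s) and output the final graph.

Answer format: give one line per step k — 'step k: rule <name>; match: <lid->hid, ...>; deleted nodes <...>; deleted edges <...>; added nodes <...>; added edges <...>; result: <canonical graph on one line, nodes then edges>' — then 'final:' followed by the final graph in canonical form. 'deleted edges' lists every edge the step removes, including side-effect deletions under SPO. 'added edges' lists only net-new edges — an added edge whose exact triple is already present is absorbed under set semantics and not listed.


step 1: rule r2; match: 0->23, 1->17, 2->15, 3->16, 4->4; deleted nodes 15, 17; deleted edges (17,15,fn); (17,16,arg); (20,17,arg); (20,17,fn); (23,4,arg); (23,17,fn); added nodes 24; added edges (23,4,fn); (23,24,arg); (24,4,arg); (24,16,fn); result: nodes: 1:T, 2:T, 4:A, 6:T, 7:A, 8:D, 12:A, 16:D, 20:A, 23:A, 24:A edges: (4,1,fn); (4,2,arg); (7,4,fn); (7,6,arg); (12,4,fn); (12,8,arg); (23,4,fn); (23,24,arg); (24,4,arg); (24,16,fn)
step 2: rule r3; match: 0->7, 1->4, 2->1, 3->2, 4->6; deleted nodes 1, 4; deleted edges (4,1,fn); (4,2,arg); (7,4,fn); (7,6,arg); (12,4,fn); (23,4,fn); (24,4,arg); added nodes (none); added edges (7,2,arg); (7,6,fn); result: nodes: 2:T, 6:T, 7:A, 8:D, 12:A, 16:D, 20:A, 23:A, 24:A edges: (7,2,arg); (7,6,fn); (12,8,arg); (23,24,arg); (24,16,fn)
final:
nodes: 2:T, 6:T, 7:A, 8:D, 12:A, 16:D, 20:A, 23:A, 24:A
edges: (7,2,arg); (7,6,fn); (12,8,arg); (23,24,arg); (24,16,fn)


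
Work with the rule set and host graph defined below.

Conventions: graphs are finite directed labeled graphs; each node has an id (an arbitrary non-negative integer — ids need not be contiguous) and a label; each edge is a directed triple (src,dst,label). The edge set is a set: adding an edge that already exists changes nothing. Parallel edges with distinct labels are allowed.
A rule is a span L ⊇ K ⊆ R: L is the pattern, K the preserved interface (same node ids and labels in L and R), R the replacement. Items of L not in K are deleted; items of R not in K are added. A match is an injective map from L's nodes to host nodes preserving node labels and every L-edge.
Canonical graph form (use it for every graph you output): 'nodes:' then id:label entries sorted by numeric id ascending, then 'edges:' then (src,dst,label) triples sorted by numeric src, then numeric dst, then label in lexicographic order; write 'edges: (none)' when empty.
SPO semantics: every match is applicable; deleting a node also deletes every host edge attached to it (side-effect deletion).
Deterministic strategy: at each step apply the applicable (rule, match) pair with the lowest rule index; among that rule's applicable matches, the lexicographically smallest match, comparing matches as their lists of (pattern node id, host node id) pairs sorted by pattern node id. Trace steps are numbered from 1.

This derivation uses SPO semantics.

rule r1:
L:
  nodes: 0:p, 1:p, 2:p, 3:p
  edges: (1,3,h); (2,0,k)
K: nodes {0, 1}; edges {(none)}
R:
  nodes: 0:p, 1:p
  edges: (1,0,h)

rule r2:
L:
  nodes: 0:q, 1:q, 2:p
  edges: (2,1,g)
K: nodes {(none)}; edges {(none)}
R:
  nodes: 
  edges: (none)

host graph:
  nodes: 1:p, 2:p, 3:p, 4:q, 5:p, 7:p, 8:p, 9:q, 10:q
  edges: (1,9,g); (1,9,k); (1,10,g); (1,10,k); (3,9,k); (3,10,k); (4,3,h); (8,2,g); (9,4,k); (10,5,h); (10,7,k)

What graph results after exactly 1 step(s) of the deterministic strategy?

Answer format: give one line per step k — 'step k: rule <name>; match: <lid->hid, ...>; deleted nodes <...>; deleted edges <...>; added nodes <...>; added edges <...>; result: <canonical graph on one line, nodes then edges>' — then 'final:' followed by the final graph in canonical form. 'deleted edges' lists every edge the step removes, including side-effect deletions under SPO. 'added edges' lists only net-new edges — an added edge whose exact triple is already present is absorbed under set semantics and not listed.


step 1: rule r2; match: 0->4, 1->9, 2->1; deleted nodes 1, 4, 9; deleted edges (1,9,g); (1,9,k); (1,10,g); (1,10,k); (3,9,k); (4,3,h); (9,4,k); added nodes (none); added edges (none); result: nodes: 2:p, 3:p, 5:p, 7:p, 8:p, 10:q edges: (3,10,k); (8,2,g); (10,5,h); (10,7,k)
final:
nodes: 2:p, 3:p, 5:p, 7:p, 8:p, 10:q
edges: (3,10,k); (8,2,g); (10,5,h); (10,7,k)


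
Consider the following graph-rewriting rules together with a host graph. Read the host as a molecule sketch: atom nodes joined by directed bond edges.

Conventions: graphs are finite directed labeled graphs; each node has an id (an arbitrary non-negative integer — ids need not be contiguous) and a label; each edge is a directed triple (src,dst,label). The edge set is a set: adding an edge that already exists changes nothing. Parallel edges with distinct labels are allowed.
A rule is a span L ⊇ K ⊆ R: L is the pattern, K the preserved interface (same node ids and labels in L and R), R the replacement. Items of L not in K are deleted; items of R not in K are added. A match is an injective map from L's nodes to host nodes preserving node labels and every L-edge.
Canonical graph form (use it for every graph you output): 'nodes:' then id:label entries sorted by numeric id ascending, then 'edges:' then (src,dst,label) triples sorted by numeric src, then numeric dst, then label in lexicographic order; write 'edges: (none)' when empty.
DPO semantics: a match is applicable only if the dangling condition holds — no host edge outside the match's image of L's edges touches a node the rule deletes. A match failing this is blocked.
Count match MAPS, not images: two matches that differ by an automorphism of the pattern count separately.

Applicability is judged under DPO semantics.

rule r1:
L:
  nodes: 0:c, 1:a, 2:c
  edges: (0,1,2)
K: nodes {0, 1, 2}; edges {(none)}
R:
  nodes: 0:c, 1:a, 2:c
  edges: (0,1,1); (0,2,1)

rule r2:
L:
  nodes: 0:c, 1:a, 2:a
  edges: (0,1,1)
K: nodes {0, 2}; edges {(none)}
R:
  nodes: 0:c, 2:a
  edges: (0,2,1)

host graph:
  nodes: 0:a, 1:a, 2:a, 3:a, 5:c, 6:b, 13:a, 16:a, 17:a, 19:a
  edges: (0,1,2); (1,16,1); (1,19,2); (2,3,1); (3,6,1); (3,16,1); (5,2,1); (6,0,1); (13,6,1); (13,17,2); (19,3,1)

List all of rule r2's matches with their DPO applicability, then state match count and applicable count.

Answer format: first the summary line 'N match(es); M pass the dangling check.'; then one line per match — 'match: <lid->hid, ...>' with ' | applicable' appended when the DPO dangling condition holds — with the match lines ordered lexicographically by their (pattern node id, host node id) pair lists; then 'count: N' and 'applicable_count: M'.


7 match(es); 0 pass the dangling check.
match: 0->5, 1->2, 2->0
match: 0->5, 1->2, 2->1
match: 0->5, 1->2, 2->3
match: 0->5, 1->2, 2->13
match: 0->5, 1->2, 2->16
match: 0->5, 1->2, 2->17
match: 0->5, 1->2, 2->19
count: 7
applicable_count: 0


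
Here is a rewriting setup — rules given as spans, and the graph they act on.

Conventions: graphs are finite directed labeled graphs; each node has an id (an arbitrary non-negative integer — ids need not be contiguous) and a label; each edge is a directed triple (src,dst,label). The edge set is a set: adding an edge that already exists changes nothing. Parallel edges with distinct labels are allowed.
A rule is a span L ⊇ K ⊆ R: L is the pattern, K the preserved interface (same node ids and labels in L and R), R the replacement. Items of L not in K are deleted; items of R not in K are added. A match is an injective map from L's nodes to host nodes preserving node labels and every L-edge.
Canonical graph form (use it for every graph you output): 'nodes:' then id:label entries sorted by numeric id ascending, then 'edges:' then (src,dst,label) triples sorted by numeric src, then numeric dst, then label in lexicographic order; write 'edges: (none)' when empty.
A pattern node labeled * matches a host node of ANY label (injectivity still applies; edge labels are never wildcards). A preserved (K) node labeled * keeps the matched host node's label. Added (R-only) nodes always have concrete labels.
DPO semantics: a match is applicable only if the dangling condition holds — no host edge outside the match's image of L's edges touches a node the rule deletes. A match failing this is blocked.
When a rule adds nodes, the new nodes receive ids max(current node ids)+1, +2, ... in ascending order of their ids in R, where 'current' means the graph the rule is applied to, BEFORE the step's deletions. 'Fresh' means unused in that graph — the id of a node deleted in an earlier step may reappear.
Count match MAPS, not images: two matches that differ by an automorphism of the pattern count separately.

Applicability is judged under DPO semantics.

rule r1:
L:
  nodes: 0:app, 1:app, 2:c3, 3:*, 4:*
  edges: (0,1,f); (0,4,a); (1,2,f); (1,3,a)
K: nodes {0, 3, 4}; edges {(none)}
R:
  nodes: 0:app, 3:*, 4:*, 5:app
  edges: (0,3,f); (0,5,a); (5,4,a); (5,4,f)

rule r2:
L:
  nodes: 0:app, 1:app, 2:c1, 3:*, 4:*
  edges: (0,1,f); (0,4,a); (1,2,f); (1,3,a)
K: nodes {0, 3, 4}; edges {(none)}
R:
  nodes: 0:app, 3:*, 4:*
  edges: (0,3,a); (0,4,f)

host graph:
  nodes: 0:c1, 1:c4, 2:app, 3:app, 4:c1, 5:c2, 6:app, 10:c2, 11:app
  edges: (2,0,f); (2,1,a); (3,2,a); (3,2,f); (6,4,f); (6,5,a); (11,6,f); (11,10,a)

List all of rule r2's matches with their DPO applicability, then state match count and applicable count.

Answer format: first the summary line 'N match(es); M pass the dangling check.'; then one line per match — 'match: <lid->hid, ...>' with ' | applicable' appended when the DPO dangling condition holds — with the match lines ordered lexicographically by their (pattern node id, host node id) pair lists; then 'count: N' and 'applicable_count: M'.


1 match(es); 1 pass the dangling check.
match: 0->11, 1->6, 2->4, 3->5, 4->10 | applicable
count: 1
applicable_count: 1


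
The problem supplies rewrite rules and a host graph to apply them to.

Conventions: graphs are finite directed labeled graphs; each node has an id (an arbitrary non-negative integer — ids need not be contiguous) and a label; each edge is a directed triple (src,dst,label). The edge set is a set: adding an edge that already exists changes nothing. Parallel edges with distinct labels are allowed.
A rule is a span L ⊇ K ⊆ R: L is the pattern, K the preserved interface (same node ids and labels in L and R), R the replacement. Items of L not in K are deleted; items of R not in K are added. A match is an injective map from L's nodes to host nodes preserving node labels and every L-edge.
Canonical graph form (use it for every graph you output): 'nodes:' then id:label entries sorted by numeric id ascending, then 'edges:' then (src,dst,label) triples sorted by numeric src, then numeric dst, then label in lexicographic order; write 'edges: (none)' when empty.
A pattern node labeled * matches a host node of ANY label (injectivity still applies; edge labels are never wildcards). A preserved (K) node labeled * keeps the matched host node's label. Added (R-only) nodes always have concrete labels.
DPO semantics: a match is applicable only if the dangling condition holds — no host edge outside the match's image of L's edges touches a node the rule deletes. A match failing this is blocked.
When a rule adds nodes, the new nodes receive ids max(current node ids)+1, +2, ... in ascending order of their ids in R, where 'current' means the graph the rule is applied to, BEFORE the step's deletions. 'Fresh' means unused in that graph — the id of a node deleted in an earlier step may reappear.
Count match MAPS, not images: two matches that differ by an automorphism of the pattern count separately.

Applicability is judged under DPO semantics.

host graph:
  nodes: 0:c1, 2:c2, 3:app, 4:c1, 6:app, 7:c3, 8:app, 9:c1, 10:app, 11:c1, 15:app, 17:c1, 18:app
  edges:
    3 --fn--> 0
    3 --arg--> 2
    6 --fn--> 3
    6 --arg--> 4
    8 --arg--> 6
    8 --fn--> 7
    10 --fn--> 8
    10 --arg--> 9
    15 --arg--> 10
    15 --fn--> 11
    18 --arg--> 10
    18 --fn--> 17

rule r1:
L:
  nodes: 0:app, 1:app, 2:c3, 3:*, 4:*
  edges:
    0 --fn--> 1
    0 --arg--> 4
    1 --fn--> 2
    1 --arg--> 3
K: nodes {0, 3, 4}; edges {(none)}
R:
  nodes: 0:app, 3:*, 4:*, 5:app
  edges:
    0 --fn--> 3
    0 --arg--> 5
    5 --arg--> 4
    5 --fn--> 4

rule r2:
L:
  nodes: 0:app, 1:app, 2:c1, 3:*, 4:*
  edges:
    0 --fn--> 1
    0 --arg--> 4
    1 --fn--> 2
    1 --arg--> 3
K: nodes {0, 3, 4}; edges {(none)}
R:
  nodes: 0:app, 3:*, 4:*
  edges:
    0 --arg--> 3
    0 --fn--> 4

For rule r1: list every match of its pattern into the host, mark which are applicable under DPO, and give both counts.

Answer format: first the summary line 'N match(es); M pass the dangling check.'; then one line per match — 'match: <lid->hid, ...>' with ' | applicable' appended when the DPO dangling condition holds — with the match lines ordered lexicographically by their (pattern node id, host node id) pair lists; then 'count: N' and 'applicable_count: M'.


1 match(es); 1 pass the dangling check.
match: 0->10, 1->8, 2->7, 3->6, 4->9 | applicable
count: 1
applicable_count: 1


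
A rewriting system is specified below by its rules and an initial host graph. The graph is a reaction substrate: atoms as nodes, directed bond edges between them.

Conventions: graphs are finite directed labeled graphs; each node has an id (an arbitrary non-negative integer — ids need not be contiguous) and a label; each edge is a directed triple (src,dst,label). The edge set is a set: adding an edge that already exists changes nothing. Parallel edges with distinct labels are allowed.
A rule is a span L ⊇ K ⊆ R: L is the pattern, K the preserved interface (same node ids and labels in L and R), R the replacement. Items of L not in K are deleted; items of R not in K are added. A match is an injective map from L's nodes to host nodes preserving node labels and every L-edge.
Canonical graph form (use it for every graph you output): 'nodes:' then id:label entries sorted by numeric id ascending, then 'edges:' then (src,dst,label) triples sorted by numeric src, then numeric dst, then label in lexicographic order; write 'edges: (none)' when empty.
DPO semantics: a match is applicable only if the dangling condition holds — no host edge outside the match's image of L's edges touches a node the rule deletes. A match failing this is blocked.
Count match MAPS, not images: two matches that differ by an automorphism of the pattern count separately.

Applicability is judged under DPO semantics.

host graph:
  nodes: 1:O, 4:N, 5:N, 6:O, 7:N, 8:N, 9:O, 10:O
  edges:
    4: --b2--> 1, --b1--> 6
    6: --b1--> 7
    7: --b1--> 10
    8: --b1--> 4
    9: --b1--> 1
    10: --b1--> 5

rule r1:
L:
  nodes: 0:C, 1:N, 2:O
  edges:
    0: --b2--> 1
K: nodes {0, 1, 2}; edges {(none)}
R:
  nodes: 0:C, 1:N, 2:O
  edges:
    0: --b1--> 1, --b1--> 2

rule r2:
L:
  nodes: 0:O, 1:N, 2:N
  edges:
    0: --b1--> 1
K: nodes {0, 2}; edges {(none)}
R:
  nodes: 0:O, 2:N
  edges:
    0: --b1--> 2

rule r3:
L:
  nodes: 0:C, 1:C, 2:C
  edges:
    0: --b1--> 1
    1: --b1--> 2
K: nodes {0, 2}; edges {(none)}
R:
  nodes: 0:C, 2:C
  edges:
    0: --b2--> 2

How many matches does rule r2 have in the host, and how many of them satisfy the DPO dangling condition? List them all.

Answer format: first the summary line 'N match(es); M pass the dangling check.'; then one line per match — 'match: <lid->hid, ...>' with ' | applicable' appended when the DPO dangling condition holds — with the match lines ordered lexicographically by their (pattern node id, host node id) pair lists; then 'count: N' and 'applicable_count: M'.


6 match(es); 3 pass the dangling check.
match: 0->6, 1->7, 2->4
match: 0->6, 1->7, 2->5
match: 0->6, 1->7, 2->8
match: 0->10, 1->5, 2->4 | applicable
match: 0->10, 1->5, 2->7 | applicable
match: 0->10, 1->5, 2->8 | applicable
count: 6
applicable_count: 3


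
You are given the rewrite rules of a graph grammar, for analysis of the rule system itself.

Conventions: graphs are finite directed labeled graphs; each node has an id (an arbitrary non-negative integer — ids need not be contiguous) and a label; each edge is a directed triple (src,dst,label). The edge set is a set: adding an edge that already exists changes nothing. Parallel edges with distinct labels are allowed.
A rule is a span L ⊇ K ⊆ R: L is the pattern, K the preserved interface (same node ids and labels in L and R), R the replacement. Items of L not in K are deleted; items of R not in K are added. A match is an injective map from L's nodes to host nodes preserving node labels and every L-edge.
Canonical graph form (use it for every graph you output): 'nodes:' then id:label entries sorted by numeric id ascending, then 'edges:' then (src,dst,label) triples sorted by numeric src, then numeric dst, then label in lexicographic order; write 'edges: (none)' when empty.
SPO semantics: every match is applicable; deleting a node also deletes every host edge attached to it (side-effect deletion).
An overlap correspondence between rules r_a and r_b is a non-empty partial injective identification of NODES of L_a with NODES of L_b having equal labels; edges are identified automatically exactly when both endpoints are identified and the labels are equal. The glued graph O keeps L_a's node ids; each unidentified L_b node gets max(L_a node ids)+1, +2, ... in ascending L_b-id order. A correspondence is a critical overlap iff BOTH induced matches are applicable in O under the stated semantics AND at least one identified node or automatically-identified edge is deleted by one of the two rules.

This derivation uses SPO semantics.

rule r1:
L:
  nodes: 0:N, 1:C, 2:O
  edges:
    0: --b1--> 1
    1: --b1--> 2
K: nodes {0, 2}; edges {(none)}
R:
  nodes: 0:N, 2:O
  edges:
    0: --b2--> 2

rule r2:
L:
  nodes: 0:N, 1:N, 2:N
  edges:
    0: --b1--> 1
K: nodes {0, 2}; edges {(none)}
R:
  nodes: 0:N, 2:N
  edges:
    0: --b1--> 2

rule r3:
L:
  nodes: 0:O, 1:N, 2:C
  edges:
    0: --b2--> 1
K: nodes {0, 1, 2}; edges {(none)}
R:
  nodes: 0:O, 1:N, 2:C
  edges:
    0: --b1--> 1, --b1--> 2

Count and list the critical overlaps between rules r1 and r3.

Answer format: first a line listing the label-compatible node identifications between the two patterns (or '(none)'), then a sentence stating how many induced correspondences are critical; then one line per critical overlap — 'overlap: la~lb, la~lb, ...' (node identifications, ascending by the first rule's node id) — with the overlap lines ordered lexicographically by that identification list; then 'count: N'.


label-compatible node identifications between L(r1) and L(r3): 0~1, 1~2, 2~0
4 of the induced correspondences are critical overlaps of r1 and r3.
overlap: 0~1, 1~2
overlap: 0~1, 1~2, 2~0
overlap: 1~2
overlap: 1~2, 2~0
count: 4


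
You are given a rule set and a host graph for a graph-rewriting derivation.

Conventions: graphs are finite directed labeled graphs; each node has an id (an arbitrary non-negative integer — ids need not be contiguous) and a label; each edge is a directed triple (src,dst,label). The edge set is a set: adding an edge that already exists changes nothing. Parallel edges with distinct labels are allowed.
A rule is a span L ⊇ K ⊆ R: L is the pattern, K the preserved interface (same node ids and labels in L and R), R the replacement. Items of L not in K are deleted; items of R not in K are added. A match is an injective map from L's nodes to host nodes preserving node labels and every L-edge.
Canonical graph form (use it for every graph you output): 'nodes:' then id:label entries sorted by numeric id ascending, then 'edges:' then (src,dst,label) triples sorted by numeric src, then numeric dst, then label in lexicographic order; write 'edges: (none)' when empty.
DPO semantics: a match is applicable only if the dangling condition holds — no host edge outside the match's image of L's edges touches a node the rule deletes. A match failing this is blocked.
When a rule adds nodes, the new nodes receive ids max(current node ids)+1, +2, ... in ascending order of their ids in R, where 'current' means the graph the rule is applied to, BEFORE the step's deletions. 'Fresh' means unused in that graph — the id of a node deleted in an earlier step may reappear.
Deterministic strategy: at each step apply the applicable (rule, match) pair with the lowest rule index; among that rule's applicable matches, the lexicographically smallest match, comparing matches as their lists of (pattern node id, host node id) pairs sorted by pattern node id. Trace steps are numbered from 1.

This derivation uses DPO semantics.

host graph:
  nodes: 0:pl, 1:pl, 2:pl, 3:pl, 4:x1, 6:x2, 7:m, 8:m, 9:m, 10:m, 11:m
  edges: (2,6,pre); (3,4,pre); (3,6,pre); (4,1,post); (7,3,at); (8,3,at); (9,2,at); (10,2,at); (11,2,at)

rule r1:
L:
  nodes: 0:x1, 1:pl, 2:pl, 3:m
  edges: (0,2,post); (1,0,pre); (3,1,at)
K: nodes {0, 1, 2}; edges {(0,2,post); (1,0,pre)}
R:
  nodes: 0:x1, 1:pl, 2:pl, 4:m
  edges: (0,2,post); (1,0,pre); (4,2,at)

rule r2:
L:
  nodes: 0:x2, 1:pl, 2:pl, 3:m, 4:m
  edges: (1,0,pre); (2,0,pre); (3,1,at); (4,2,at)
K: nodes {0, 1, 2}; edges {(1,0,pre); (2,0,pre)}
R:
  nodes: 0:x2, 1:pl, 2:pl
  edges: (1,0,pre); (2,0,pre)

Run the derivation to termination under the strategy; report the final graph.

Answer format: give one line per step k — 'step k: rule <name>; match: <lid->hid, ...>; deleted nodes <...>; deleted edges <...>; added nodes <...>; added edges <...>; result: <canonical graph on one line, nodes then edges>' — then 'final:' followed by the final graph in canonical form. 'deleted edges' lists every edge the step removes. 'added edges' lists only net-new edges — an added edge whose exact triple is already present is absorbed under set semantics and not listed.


step 1: rule r1; match: 0->4, 1->3, 2->1, 3->7; deleted nodes 7; deleted edges (7,3,at); added nodes 12; added edges (12,1,at); result: nodes: 0:pl, 1:pl, 2:pl, 3:pl, 4:x1, 6:x2, 8:m, 9:m, 10:m, 11:m, 12:m edges: (2,6,pre); (3,4,pre); (3,6,pre); (4,1,post); (8,3,at); (9,2,at); (10,2,at); (11,2,at); (12,1,at)
step 2: rule r1; match: 0->4, 1->3, 2->1, 3->8; deleted nodes 8; deleted edges (8,3,at); added nodes 13; added edges (13,1,at); result: nodes: 0:pl, 1:pl, 2:pl, 3:pl, 4:x1, 6:x2, 9:m, 10:m, 11:m, 12:m, 13:m edges: (2,6,pre); (3,4,pre); (3,6,pre); (4,1,post); (9,2,at); (10,2,at); (11,2,at); (12,1,at); (13,1,at)
final:
nodes: 0:pl, 1:pl, 2:pl, 3:pl, 4:x1, 6:x2, 9:m, 10:m, 11:m, 12:m, 13:m
edges: (2,6,pre); (3,4,pre); (3,6,pre); (4,1,post); (9,2,at); (10,2,at); (11,2,at); (12,1,at); (13,1,at)


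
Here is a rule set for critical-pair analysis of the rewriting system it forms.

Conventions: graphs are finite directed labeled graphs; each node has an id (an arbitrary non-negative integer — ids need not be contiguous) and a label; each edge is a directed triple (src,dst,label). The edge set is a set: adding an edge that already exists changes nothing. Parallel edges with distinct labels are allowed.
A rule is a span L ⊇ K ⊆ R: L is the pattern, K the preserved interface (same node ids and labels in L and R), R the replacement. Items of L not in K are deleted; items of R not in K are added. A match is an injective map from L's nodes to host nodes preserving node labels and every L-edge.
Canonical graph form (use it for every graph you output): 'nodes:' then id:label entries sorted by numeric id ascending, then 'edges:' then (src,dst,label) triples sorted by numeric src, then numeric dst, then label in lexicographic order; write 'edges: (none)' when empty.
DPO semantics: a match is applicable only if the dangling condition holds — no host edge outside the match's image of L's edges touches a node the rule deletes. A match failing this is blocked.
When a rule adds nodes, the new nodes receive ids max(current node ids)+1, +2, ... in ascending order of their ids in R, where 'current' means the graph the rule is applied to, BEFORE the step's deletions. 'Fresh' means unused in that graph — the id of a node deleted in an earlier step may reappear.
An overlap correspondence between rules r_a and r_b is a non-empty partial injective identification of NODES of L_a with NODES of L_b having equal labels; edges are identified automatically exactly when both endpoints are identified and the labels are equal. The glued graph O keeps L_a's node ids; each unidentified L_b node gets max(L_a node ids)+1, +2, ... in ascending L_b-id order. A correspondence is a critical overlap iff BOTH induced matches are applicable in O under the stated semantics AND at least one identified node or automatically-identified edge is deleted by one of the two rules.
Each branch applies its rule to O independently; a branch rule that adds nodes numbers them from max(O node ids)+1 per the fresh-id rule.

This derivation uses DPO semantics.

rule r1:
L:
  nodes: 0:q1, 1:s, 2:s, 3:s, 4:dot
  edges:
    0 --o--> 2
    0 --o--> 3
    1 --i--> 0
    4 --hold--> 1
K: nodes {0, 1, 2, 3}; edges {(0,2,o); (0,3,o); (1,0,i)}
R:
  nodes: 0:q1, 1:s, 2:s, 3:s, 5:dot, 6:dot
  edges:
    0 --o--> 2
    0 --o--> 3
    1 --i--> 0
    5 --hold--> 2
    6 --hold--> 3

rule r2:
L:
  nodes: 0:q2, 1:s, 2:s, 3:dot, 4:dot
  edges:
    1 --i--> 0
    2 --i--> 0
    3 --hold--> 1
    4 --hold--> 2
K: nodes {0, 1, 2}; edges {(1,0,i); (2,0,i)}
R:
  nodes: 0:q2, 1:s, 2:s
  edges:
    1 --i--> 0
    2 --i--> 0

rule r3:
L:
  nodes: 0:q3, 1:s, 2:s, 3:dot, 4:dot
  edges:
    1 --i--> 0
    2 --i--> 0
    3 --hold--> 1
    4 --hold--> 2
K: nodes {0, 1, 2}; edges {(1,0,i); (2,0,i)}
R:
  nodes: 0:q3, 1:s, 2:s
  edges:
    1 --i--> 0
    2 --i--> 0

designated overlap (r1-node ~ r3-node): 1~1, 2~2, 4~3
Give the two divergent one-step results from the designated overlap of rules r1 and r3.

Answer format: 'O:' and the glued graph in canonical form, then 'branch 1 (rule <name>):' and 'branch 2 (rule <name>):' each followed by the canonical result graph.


O:
nodes: 0:q1, 1:s, 2:s, 3:s, 4:dot, 5:q3, 6:dot
edges: (0,2,o); (0,3,o); (1,0,i); (1,5,i); (2,5,i); (4,1,hold); (6,2,hold)
branch 1 (rule r1):
nodes: 0:q1, 1:s, 2:s, 3:s, 5:q3, 6:dot, 7:dot, 8:dot
edges: (0,2,o); (0,3,o); (1,0,i); (1,5,i); (2,5,i); (6,2,hold); (7,2,hold); (8,3,hold)
branch 2 (rule r3):
nodes: 0:q1, 1:s, 2:s, 3:s, 5:q3
edges: (0,2,o); (0,3,o); (1,0,i); (1,5,i); (2,5,i)


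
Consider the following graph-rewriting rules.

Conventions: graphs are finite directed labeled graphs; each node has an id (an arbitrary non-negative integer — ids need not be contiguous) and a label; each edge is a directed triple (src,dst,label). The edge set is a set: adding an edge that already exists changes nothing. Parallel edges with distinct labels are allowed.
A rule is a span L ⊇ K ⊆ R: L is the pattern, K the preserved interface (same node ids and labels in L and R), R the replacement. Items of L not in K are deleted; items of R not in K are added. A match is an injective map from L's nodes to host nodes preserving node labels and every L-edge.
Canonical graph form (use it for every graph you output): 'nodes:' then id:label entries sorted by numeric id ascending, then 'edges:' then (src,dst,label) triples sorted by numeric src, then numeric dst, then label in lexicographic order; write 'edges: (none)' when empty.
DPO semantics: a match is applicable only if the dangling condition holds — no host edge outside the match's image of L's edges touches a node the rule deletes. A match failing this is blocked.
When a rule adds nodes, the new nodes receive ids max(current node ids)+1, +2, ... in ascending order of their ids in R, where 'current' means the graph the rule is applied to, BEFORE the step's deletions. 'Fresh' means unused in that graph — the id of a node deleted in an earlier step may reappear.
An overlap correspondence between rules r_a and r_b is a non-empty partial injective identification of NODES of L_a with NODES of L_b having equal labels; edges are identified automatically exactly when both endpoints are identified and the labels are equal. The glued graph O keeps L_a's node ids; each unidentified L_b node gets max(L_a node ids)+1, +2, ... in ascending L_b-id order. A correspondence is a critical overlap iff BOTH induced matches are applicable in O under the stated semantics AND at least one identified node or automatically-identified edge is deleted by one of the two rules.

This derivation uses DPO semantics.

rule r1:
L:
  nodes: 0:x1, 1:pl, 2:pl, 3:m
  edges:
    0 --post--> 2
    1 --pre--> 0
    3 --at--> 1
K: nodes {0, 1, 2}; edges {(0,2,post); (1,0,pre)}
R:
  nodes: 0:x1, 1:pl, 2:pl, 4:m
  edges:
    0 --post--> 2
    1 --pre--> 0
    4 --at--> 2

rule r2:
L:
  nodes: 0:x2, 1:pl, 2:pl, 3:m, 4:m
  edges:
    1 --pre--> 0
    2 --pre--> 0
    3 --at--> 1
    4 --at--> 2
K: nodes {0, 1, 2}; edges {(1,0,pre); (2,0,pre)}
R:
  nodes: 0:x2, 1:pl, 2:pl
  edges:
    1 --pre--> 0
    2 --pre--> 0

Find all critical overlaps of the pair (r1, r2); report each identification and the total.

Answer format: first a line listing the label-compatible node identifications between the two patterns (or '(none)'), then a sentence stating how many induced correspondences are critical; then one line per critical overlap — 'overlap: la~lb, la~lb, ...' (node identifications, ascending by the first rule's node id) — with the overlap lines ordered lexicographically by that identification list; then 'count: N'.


label-compatible node identifications between L(r1) and L(r2): 1~1, 1~2, 2~1, 2~2, 3~3, 3~4
4 of the induced correspondences are critical overlaps of r1 and r2.
overlap: 1~1, 2~2, 3~3
overlap: 1~1, 3~3
overlap: 1~2, 2~1, 3~4
overlap: 1~2, 3~4
count: 4


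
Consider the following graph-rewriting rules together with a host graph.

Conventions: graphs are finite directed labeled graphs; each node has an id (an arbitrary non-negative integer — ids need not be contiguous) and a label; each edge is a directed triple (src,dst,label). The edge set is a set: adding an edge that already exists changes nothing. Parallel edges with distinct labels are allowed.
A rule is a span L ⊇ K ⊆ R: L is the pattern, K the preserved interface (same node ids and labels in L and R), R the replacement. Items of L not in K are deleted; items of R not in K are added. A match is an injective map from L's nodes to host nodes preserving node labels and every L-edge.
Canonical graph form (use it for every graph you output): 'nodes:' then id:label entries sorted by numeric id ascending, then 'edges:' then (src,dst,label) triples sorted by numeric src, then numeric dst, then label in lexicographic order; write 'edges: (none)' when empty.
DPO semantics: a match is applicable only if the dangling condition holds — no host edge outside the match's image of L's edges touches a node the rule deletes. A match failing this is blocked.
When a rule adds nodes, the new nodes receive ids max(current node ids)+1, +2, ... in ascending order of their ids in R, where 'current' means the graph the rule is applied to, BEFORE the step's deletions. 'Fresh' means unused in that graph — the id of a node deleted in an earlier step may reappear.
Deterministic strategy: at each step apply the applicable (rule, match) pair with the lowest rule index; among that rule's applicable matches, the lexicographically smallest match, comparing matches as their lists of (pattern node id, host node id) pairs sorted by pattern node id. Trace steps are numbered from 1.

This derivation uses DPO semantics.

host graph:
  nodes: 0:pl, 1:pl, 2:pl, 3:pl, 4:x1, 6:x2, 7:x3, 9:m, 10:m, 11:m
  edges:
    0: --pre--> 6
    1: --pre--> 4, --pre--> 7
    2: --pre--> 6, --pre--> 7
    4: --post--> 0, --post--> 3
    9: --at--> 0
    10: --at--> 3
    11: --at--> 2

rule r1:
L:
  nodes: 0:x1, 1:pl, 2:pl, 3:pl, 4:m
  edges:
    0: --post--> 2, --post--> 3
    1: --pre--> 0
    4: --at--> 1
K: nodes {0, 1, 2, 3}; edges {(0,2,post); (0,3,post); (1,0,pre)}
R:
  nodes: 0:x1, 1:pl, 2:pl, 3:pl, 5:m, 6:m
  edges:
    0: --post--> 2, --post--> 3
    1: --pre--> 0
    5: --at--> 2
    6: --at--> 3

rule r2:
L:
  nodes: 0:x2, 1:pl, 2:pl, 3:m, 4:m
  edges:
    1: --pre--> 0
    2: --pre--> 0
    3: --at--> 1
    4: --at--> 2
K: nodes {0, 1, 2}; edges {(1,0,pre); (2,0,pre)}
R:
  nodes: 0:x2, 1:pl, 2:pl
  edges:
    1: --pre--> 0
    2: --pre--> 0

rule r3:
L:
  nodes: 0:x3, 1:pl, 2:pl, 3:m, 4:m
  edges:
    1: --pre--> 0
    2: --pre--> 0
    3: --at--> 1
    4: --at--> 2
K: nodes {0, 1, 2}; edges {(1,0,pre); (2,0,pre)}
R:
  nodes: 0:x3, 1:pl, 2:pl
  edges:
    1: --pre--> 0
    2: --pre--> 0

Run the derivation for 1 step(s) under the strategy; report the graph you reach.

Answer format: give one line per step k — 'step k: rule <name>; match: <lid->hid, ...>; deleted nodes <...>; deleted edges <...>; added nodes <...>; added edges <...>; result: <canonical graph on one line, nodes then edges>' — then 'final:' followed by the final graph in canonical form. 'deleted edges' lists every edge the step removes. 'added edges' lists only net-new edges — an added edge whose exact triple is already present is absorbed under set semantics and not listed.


step 1: rule r2; match: 0->6, 1->0, 2->2, 3->9, 4->11; deleted nodes 9, 11; deleted edges (9,0,at); (11,2,at); added nodes (none); added edges (none); result: nodes: 0:pl, 1:pl, 2:pl, 3:pl, 4:x1, 6:x2, 7:x3, 10:m edges: (0,6,pre); (1,4,pre); (1,7,pre); (2,6,pre); (2,7,pre); (4,0,post); (4,3,post); (10,3,at)
final:
nodes: 0:pl, 1:pl, 2:pl, 3:pl, 4:x1, 6:x2, 7:x3, 10:m
edges: (0,6,pre); (1,4,pre); (1,7,pre); (2,6,pre); (2,7,pre); (4,0,post); (4,3,post); (10,3,at)


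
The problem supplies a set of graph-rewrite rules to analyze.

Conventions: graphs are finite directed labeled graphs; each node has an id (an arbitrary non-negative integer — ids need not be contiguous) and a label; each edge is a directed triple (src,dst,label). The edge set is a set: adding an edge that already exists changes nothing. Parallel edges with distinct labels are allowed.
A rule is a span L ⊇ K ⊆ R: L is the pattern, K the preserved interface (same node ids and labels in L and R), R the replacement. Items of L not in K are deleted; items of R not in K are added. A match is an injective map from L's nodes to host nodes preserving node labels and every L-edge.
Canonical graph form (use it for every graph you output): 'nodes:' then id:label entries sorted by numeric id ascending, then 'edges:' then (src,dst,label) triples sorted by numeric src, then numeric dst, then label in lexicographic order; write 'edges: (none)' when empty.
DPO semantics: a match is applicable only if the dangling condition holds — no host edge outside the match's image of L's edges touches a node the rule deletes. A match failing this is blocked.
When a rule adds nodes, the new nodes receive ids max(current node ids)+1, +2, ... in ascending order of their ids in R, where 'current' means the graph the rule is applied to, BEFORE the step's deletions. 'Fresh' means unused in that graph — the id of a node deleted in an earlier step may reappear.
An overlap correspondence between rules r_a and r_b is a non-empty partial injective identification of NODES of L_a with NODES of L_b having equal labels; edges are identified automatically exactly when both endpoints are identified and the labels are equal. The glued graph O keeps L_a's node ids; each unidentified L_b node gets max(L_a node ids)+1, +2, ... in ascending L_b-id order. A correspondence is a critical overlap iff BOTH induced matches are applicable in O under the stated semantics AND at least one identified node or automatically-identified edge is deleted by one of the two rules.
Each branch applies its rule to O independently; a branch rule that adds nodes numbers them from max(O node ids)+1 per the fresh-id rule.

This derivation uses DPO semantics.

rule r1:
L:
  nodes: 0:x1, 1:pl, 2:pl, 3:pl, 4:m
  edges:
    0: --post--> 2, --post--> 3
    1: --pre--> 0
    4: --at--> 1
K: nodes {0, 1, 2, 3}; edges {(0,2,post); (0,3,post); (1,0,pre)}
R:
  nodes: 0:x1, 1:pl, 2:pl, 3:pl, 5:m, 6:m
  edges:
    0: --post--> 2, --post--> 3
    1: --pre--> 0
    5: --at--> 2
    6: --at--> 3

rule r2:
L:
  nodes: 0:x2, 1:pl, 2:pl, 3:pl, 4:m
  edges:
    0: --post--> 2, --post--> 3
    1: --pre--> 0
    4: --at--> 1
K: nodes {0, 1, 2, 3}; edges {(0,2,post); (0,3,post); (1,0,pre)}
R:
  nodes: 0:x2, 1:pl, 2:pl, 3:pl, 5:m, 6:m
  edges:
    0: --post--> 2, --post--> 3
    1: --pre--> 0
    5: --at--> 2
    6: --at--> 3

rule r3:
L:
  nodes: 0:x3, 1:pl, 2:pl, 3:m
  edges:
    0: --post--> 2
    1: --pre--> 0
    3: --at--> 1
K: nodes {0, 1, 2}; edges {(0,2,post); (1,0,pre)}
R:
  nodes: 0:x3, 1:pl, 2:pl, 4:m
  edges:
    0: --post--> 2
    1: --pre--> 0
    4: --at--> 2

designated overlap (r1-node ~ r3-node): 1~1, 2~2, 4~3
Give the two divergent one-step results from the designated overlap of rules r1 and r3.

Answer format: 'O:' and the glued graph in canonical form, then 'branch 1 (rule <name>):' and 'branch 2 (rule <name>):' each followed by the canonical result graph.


O:
nodes: 0:x1, 1:pl, 2:pl, 3:pl, 4:m, 5:x3
edges: (0,2,post); (0,3,post); (1,0,pre); (1,5,pre); (4,1,at); (5,2,post)
branch 1 (rule r1):
nodes: 0:x1, 1:pl, 2:pl, 3:pl, 5:x3, 6:m, 7:m
edges: (0,2,post); (0,3,post); (1,0,pre); (1,5,pre); (5,2,post); (6,2,at); (7,3,at)
branch 2 (rule r3):
nodes: 0:x1, 1:pl, 2:pl, 3:pl, 5:x3, 6:m
edges: (0,2,post); (0,3,post); (1,0,pre); (1,5,pre); (5,2,post); (6,2,at)


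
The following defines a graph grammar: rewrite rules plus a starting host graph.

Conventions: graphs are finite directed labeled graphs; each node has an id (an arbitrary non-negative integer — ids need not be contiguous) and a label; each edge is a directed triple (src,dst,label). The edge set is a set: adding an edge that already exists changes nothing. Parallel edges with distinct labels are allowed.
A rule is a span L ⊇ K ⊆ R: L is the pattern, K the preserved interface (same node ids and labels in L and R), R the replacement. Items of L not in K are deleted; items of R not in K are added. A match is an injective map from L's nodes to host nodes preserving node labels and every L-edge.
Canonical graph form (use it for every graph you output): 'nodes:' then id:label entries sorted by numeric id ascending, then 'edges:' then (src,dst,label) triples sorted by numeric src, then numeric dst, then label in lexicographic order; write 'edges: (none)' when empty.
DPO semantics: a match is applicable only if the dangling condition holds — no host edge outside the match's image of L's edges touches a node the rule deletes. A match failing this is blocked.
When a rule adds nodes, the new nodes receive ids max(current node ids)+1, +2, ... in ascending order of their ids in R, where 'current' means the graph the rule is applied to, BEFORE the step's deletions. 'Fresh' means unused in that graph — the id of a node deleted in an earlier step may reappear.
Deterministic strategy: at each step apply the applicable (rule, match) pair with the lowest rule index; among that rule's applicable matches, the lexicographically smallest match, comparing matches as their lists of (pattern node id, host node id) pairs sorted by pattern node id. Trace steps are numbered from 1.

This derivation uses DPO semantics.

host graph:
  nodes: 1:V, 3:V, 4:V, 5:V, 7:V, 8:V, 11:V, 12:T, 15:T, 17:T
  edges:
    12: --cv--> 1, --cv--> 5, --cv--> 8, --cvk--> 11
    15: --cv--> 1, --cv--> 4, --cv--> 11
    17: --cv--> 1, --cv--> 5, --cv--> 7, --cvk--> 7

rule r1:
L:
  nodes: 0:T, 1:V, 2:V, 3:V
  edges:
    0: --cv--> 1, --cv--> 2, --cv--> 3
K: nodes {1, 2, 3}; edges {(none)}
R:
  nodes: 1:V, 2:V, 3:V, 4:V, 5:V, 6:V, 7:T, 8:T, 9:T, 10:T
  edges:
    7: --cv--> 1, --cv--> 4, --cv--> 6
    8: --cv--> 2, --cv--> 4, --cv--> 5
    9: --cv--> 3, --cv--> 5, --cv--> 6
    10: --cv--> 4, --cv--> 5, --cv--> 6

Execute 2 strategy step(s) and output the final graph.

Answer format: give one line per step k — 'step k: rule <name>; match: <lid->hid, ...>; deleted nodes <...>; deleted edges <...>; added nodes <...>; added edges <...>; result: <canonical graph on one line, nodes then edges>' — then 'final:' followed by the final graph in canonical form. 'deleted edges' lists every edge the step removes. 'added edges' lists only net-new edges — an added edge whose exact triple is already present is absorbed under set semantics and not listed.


step 1: rule r1; match: 0->15, 1->1, 2->4, 3->11; deleted nodes 15; deleted edges (15,1,cv); (15,4,cv); (15,11,cv); added nodes 18, 19, 20, 21, 22, 23, 24; added edges (21,1,cv); (21,18,cv); (21,20,cv); (22,4,cv); (22,18,cv); (22,19,cv); (23,11,cv); (23,19,cv); (23,20,cv); (24,18,cv); (24,19,cv); (24,20,cv); result: nodes: 1:V, 3:V, 4:V, 5:V, 7:V, 8:V, 11:V, 12:T, 17:T, 18:V, 19:V, 20:V, 21:T, 22:T, 23:T, 24:T edges: (12,1,cv); (12,5,cv); (12,8,cv); (12,11,cvk); (17,1,cv); (17,5,cv); (17,7,cv); (17,7,cvk); (21,1,cv); (21,18,cv); (21,20,cv); (22,4,cv); (22,18,cv); (22,19,cv); (23,11,cv); (23,19,cv); (23,20,cv); (24,18,cv); (24,19,cv); (24,20,cv)
step 2: rule r1; match: 0->21, 1->1, 2->18, 3->20; deleted nodes 21; deleted edges (21,1,cv); (21,18,cv); (21,20,cv); added nodes 25, 26, 27, 28, 29, 30, 31; added edges (28,1,cv); (28,25,cv); (28,27,cv); (29,18,cv); (29,25,cv); (29,26,cv); (30,20,cv); (30,26,cv); (30,27,cv); (31,25,cv); (31,26,cv); (31,27,cv); result: nodes: 1:V, 3:V, 4:V, 5:V, 7:V, 8:V, 11:V, 12:T, 17:T, 18:V, 19:V, 20:V, 22:T, 23:T, 24:T, 25:V, 26:V, 27:V, 28:T, 29:T, 30:T, 31:T edges: (12,1,cv); (12,5,cv); (12,8,cv); (12,11,cvk); (17,1,cv); (17,5,cv); (17,7,cv); (17,7,cvk); (22,4,cv); (22,18,cv); (22,19,cv); (23,11,cv); (23,19,cv); (23,20,cv); (24,18,cv); (24,19,cv); (24,20,cv); (28,1,cv); (28,25,cv); (28,27,cv); (29,18,cv); (29,25,cv); (29,26,cv); (30,20,cv); (30,26,cv); (30,27,cv); (31,25,cv); (31,26,cv); (31,27,cv)
final:
nodes: 1:V, 3:V, 4:V, 5:V, 7:V, 8:V, 11:V, 12:T, 17:T, 18:V, 19:V, 20:V, 22:T, 23:T, 24:T, 25:V, 26:V, 27:V, 28:T, 29:T, 30:T, 31:T
edges: (12,1,cv); (12,5,cv); (12,8,cv); (12,11,cvk); (17,1,cv); (17,5,cv); (17,7,cv); (17,7,cvk); (22,4,cv); (22,18,cv); (22,19,cv); (23,11,cv); (23,19,cv); (23,20,cv); (24,18,cv); (24,19,cv); (24,20,cv); (28,1,cv); (28,25,cv); (28,27,cv); (29,18,cv); (29,25,cv); (29,26,cv); (30,20,cv); (30,26,cv); (30,27,cv); (31,25,cv); (31,26,cv); (31,27,cv)
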